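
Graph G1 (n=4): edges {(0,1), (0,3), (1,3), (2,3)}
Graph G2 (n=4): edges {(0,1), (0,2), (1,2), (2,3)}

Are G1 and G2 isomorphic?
Yes, isomorphic

The graphs are isomorphic.
One valid mapping φ: V(G1) → V(G2): 0→0, 1→1, 2→3, 3→2

Verify φ preserves adjacency — for each edge of G1, its image is an edge of G2:
  (0,1) → (φ(0),φ(1)) = (0,1) ∈ E(G2) ✓
  (0,3) → (φ(0),φ(3)) = (0,2) ∈ E(G2) ✓
  (1,3) → (φ(1),φ(3)) = (1,2) ∈ E(G2) ✓
  (2,3) → (φ(2),φ(3)) = (2,3) ∈ E(G2) ✓
All 4 edges of G1 map to edges of G2, and |E(G1)| = |E(G2)| = 4, so φ is a bijection on edges as well as vertices. Hence G1 ≅ G2.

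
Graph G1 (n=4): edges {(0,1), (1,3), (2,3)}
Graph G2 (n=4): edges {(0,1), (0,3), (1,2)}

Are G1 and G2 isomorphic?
Yes, isomorphic

The graphs are isomorphic.
One valid mapping φ: V(G1) → V(G2): 0→2, 1→1, 2→3, 3→0

Verify φ preserves adjacency — for each edge of G1, its image is an edge of G2:
  (0,1) → (φ(0),φ(1)) = (1,2) ∈ E(G2) ✓
  (1,3) → (φ(1),φ(3)) = (0,1) ∈ E(G2) ✓
  (2,3) → (φ(2),φ(3)) = (0,3) ∈ E(G2) ✓
All 3 edges of G1 map to edges of G2, and |E(G1)| = |E(G2)| = 3, so φ is a bijection on edges as well as vertices. Hence G1 ≅ G2.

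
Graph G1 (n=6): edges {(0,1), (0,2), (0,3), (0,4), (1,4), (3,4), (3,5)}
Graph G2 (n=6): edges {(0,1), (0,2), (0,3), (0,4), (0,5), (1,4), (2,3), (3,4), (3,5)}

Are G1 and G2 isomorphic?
No, not isomorphic

The graphs are NOT isomorphic.

Counting edges: G1 has 7 edge(s); G2 has 9 edge(s).
Edge count is an isomorphism invariant (a bijection on vertices induces a bijection on edges), so differing edge counts rule out isomorphism.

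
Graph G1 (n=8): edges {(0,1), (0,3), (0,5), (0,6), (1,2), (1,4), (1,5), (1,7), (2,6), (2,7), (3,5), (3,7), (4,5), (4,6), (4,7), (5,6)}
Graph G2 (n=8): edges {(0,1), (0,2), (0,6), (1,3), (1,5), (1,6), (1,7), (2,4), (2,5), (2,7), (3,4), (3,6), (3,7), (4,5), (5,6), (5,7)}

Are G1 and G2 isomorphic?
Yes, isomorphic

The graphs are isomorphic.
One valid mapping φ: V(G1) → V(G2): 0→6, 1→5, 2→4, 3→0, 4→7, 5→1, 6→3, 7→2

Verify φ preserves adjacency — for each edge of G1, its image is an edge of G2:
  (0,1) → (φ(0),φ(1)) = (5,6) ∈ E(G2) ✓
  (0,3) → (φ(0),φ(3)) = (0,6) ∈ E(G2) ✓
  (0,5) → (φ(0),φ(5)) = (1,6) ∈ E(G2) ✓
  (0,6) → (φ(0),φ(6)) = (3,6) ∈ E(G2) ✓
  (1,2) → (φ(1),φ(2)) = (4,5) ∈ E(G2) ✓
  (1,4) → (φ(1),φ(4)) = (5,7) ∈ E(G2) ✓
  (1,5) → (φ(1),φ(5)) = (1,5) ∈ E(G2) ✓
  (1,7) → (φ(1),φ(7)) = (2,5) ∈ E(G2) ✓
  (2,6) → (φ(2),φ(6)) = (3,4) ∈ E(G2) ✓
  (2,7) → (φ(2),φ(7)) = (2,4) ∈ E(G2) ✓
  (3,5) → (φ(3),φ(5)) = (0,1) ∈ E(G2) ✓
  (3,7) → (φ(3),φ(7)) = (0,2) ∈ E(G2) ✓
  (4,5) → (φ(4),φ(5)) = (1,7) ∈ E(G2) ✓
  (4,6) → (φ(4),φ(6)) = (3,7) ∈ E(G2) ✓
  (4,7) → (φ(4),φ(7)) = (2,7) ∈ E(G2) ✓
  (5,6) → (φ(5),φ(6)) = (1,3) ∈ E(G2) ✓
All 16 edges of G1 map to edges of G2, and |E(G1)| = |E(G2)| = 16, so φ is a bijection on edges as well as vertices. Hence G1 ≅ G2.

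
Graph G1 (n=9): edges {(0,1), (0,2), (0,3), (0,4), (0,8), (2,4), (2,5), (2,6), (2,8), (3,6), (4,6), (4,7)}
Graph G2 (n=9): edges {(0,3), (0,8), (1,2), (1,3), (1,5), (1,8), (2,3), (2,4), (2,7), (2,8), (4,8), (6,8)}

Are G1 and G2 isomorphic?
Yes, isomorphic

The graphs are isomorphic.
One valid mapping φ: V(G1) → V(G2): 0→8, 1→6, 2→2, 3→0, 4→1, 5→7, 6→3, 7→5, 8→4

Verify φ preserves adjacency — for each edge of G1, its image is an edge of G2:
  (0,1) → (φ(0),φ(1)) = (6,8) ∈ E(G2) ✓
  (0,2) → (φ(0),φ(2)) = (2,8) ∈ E(G2) ✓
  (0,3) → (φ(0),φ(3)) = (0,8) ∈ E(G2) ✓
  (0,4) → (φ(0),φ(4)) = (1,8) ∈ E(G2) ✓
  (0,8) → (φ(0),φ(8)) = (4,8) ∈ E(G2) ✓
  (2,4) → (φ(2),φ(4)) = (1,2) ∈ E(G2) ✓
  (2,5) → (φ(2),φ(5)) = (2,7) ∈ E(G2) ✓
  (2,6) → (φ(2),φ(6)) = (2,3) ∈ E(G2) ✓
  (2,8) → (φ(2),φ(8)) = (2,4) ∈ E(G2) ✓
  (3,6) → (φ(3),φ(6)) = (0,3) ∈ E(G2) ✓
  (4,6) → (φ(4),φ(6)) = (1,3) ∈ E(G2) ✓
  (4,7) → (φ(4),φ(7)) = (1,5) ∈ E(G2) ✓
All 12 edges of G1 map to edges of G2, and |E(G1)| = |E(G2)| = 12, so φ is a bijection on edges as well as vertices. Hence G1 ≅ G2.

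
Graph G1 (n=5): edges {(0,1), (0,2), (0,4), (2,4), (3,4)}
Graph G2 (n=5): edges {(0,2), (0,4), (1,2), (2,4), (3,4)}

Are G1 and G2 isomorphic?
Yes, isomorphic

The graphs are isomorphic.
One valid mapping φ: V(G1) → V(G2): 0→2, 1→1, 2→0, 3→3, 4→4

Verify φ preserves adjacency — for each edge of G1, its image is an edge of G2:
  (0,1) → (φ(0),φ(1)) = (1,2) ∈ E(G2) ✓
  (0,2) → (φ(0),φ(2)) = (0,2) ∈ E(G2) ✓
  (0,4) → (φ(0),φ(4)) = (2,4) ∈ E(G2) ✓
  (2,4) → (φ(2),φ(4)) = (0,4) ∈ E(G2) ✓
  (3,4) → (φ(3),φ(4)) = (3,4) ∈ E(G2) ✓
All 5 edges of G1 map to edges of G2, and |E(G1)| = |E(G2)| = 5, so φ is a bijection on edges as well as vertices. Hence G1 ≅ G2.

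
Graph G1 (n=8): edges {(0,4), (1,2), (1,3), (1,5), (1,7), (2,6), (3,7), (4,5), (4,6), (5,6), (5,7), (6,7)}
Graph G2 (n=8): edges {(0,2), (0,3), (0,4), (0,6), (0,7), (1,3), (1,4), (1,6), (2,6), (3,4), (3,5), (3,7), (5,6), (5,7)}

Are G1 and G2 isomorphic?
No, not isomorphic

The graphs are NOT isomorphic.

Counting triangles (3-cliques): G1 has 4, G2 has 5.
Triangle count is an isomorphism invariant, so differing triangle counts rule out isomorphism.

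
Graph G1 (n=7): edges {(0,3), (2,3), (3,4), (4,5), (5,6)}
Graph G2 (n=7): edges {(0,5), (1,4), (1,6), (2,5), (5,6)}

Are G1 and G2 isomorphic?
Yes, isomorphic

The graphs are isomorphic.
One valid mapping φ: V(G1) → V(G2): 0→0, 1→3, 2→2, 3→5, 4→6, 5→1, 6→4

Verify φ preserves adjacency — for each edge of G1, its image is an edge of G2:
  (0,3) → (φ(0),φ(3)) = (0,5) ∈ E(G2) ✓
  (2,3) → (φ(2),φ(3)) = (2,5) ∈ E(G2) ✓
  (3,4) → (φ(3),φ(4)) = (5,6) ∈ E(G2) ✓
  (4,5) → (φ(4),φ(5)) = (1,6) ∈ E(G2) ✓
  (5,6) → (φ(5),φ(6)) = (1,4) ∈ E(G2) ✓
All 5 edges of G1 map to edges of G2, and |E(G1)| = |E(G2)| = 5, so φ is a bijection on edges as well as vertices. Hence G1 ≅ G2.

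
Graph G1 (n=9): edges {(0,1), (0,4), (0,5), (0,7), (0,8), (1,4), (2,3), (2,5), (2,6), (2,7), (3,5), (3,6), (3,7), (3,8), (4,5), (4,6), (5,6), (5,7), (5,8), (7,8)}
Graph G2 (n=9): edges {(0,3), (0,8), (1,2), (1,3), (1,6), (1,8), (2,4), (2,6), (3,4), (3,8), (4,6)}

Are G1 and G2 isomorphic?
No, not isomorphic

The graphs are NOT isomorphic.

Counting triangles (3-cliques): G1 has 16, G2 has 4.
Triangle count is an isomorphism invariant, so differing triangle counts rule out isomorphism.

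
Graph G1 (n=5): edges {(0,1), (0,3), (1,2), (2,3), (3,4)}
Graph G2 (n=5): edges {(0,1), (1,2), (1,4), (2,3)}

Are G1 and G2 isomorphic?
No, not isomorphic

The graphs are NOT isomorphic.

Degrees in G1: deg(0)=2, deg(1)=2, deg(2)=2, deg(3)=3, deg(4)=1.
Sorted degree sequence of G1: [3, 2, 2, 2, 1].
Degrees in G2: deg(0)=1, deg(1)=3, deg(2)=2, deg(3)=1, deg(4)=1.
Sorted degree sequence of G2: [3, 2, 1, 1, 1].
The (sorted) degree sequence is an isomorphism invariant, so since G1 and G2 have different degree sequences they cannot be isomorphic.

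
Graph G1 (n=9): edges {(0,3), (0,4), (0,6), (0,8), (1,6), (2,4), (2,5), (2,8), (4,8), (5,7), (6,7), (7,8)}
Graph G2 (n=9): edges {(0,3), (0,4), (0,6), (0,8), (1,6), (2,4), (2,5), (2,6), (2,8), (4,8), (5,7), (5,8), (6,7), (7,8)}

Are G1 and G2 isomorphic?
No, not isomorphic

The graphs are NOT isomorphic.

Counting edges: G1 has 12 edge(s); G2 has 14 edge(s).
Edge count is an isomorphism invariant (a bijection on vertices induces a bijection on edges), so differing edge counts rule out isomorphism.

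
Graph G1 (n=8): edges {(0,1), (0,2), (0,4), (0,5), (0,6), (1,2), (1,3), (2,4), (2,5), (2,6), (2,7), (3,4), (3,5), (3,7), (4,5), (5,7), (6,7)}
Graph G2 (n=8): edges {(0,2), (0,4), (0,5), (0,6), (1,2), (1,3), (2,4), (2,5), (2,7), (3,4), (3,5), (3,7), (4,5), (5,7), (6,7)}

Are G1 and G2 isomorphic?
No, not isomorphic

The graphs are NOT isomorphic.

Counting edges: G1 has 17 edge(s); G2 has 15 edge(s).
Edge count is an isomorphism invariant (a bijection on vertices induces a bijection on edges), so differing edge counts rule out isomorphism.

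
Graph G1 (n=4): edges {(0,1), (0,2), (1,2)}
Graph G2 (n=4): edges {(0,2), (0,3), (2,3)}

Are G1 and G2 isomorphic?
Yes, isomorphic

The graphs are isomorphic.
One valid mapping φ: V(G1) → V(G2): 0→2, 1→0, 2→3, 3→1

Verify φ preserves adjacency — for each edge of G1, its image is an edge of G2:
  (0,1) → (φ(0),φ(1)) = (0,2) ∈ E(G2) ✓
  (0,2) → (φ(0),φ(2)) = (2,3) ∈ E(G2) ✓
  (1,2) → (φ(1),φ(2)) = (0,3) ∈ E(G2) ✓
All 3 edges of G1 map to edges of G2, and |E(G1)| = |E(G2)| = 3, so φ is a bijection on edges as well as vertices. Hence G1 ≅ G2.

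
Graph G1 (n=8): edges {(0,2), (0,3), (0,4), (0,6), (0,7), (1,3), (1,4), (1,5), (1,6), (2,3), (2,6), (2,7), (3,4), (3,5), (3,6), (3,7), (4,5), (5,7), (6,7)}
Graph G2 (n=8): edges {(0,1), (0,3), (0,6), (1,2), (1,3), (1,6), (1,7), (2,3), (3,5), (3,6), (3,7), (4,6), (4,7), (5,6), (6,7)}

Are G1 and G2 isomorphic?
No, not isomorphic

The graphs are NOT isomorphic.

Degrees in G1: deg(0)=5, deg(1)=4, deg(2)=4, deg(3)=7, deg(4)=4, deg(5)=4, deg(6)=5, deg(7)=5.
Sorted degree sequence of G1: [7, 5, 5, 5, 4, 4, 4, 4].
Degrees in G2: deg(0)=3, deg(1)=5, deg(2)=2, deg(3)=6, deg(4)=2, deg(5)=2, deg(6)=6, deg(7)=4.
Sorted degree sequence of G2: [6, 6, 5, 4, 3, 2, 2, 2].
The (sorted) degree sequence is an isomorphism invariant, so since G1 and G2 have different degree sequences they cannot be isomorphic.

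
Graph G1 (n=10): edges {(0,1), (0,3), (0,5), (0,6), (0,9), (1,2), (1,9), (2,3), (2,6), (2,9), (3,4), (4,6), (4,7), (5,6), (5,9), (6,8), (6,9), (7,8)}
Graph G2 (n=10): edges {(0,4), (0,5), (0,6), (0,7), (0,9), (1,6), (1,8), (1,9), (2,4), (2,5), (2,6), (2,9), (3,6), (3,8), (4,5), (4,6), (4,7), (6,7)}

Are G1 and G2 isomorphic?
Yes, isomorphic

The graphs are isomorphic.
One valid mapping φ: V(G1) → V(G2): 0→0, 1→5, 2→2, 3→9, 4→1, 5→7, 6→6, 7→8, 8→3, 9→4

Verify φ preserves adjacency — for each edge of G1, its image is an edge of G2:
  (0,1) → (φ(0),φ(1)) = (0,5) ∈ E(G2) ✓
  (0,3) → (φ(0),φ(3)) = (0,9) ∈ E(G2) ✓
  (0,5) → (φ(0),φ(5)) = (0,7) ∈ E(G2) ✓
  (0,6) → (φ(0),φ(6)) = (0,6) ∈ E(G2) ✓
  (0,9) → (φ(0),φ(9)) = (0,4) ∈ E(G2) ✓
  (1,2) → (φ(1),φ(2)) = (2,5) ∈ E(G2) ✓
  (1,9) → (φ(1),φ(9)) = (4,5) ∈ E(G2) ✓
  (2,3) → (φ(2),φ(3)) = (2,9) ∈ E(G2) ✓
  (2,6) → (φ(2),φ(6)) = (2,6) ∈ E(G2) ✓
  (2,9) → (φ(2),φ(9)) = (2,4) ∈ E(G2) ✓
  (3,4) → (φ(3),φ(4)) = (1,9) ∈ E(G2) ✓
  (4,6) → (φ(4),φ(6)) = (1,6) ∈ E(G2) ✓
  (4,7) → (φ(4),φ(7)) = (1,8) ∈ E(G2) ✓
  (5,6) → (φ(5),φ(6)) = (6,7) ∈ E(G2) ✓
  (5,9) → (φ(5),φ(9)) = (4,7) ∈ E(G2) ✓
  (6,8) → (φ(6),φ(8)) = (3,6) ∈ E(G2) ✓
  (6,9) → (φ(6),φ(9)) = (4,6) ∈ E(G2) ✓
  (7,8) → (φ(7),φ(8)) = (3,8) ∈ E(G2) ✓
All 18 edges of G1 map to edges of G2, and |E(G1)| = |E(G2)| = 18, so φ is a bijection on edges as well as vertices. Hence G1 ≅ G2.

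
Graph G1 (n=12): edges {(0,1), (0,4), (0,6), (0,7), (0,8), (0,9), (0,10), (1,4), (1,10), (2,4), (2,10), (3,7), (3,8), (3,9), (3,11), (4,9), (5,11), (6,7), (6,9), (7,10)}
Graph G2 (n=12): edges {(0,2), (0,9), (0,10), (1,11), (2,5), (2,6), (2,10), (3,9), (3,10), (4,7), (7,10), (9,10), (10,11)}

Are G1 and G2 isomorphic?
No, not isomorphic

The graphs are NOT isomorphic.

Connected components of G1: 1 component(s) with vertex sets [[0, 1, 2, 3, 4, 5, 6, 7, 8, 9, 10, 11]], sizes [12].
Connected components of G2: 2 component(s) with vertex sets [[8], [0, 1, 2, 3, 4, 5, 6, 7, 9, 10, 11]], sizes [1, 11].
The number of connected components (and the multiset of component sizes) is an isomorphism invariant — an isomorphism maps each component of G1 bijectively onto a component of G2. Since G1 has 1 component(s) and G2 has 2, they cannot be isomorphic.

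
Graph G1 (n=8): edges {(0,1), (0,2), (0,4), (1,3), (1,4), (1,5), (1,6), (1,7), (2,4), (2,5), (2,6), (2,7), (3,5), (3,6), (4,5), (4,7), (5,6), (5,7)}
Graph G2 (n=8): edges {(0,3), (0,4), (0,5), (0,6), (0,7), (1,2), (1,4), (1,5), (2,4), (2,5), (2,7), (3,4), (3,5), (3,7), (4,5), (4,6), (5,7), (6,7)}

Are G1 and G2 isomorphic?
Yes, isomorphic

The graphs are isomorphic.
One valid mapping φ: V(G1) → V(G2): 0→6, 1→4, 2→7, 3→1, 4→0, 5→5, 6→2, 7→3

Verify φ preserves adjacency — for each edge of G1, its image is an edge of G2:
  (0,1) → (φ(0),φ(1)) = (4,6) ∈ E(G2) ✓
  (0,2) → (φ(0),φ(2)) = (6,7) ∈ E(G2) ✓
  (0,4) → (φ(0),φ(4)) = (0,6) ∈ E(G2) ✓
  (1,3) → (φ(1),φ(3)) = (1,4) ∈ E(G2) ✓
  (1,4) → (φ(1),φ(4)) = (0,4) ∈ E(G2) ✓
  (1,5) → (φ(1),φ(5)) = (4,5) ∈ E(G2) ✓
  (1,6) → (φ(1),φ(6)) = (2,4) ∈ E(G2) ✓
  (1,7) → (φ(1),φ(7)) = (3,4) ∈ E(G2) ✓
  (2,4) → (φ(2),φ(4)) = (0,7) ∈ E(G2) ✓
  (2,5) → (φ(2),φ(5)) = (5,7) ∈ E(G2) ✓
  (2,6) → (φ(2),φ(6)) = (2,7) ∈ E(G2) ✓
  (2,7) → (φ(2),φ(7)) = (3,7) ∈ E(G2) ✓
  (3,5) → (φ(3),φ(5)) = (1,5) ∈ E(G2) ✓
  (3,6) → (φ(3),φ(6)) = (1,2) ∈ E(G2) ✓
  (4,5) → (φ(4),φ(5)) = (0,5) ∈ E(G2) ✓
  (4,7) → (φ(4),φ(7)) = (0,3) ∈ E(G2) ✓
  (5,6) → (φ(5),φ(6)) = (2,5) ∈ E(G2) ✓
  (5,7) → (φ(5),φ(7)) = (3,5) ∈ E(G2) ✓
All 18 edges of G1 map to edges of G2, and |E(G1)| = |E(G2)| = 18, so φ is a bijection on edges as well as vertices. Hence G1 ≅ G2.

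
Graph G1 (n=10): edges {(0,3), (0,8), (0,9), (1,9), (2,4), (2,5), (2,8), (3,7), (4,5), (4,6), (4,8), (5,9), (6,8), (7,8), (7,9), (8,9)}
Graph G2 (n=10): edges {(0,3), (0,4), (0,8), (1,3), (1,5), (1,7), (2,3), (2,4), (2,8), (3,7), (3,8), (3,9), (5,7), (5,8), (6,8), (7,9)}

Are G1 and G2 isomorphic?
Yes, isomorphic

The graphs are isomorphic.
One valid mapping φ: V(G1) → V(G2): 0→0, 1→6, 2→1, 3→4, 4→7, 5→5, 6→9, 7→2, 8→3, 9→8

Verify φ preserves adjacency — for each edge of G1, its image is an edge of G2:
  (0,3) → (φ(0),φ(3)) = (0,4) ∈ E(G2) ✓
  (0,8) → (φ(0),φ(8)) = (0,3) ∈ E(G2) ✓
  (0,9) → (φ(0),φ(9)) = (0,8) ∈ E(G2) ✓
  (1,9) → (φ(1),φ(9)) = (6,8) ∈ E(G2) ✓
  (2,4) → (φ(2),φ(4)) = (1,7) ∈ E(G2) ✓
  (2,5) → (φ(2),φ(5)) = (1,5) ∈ E(G2) ✓
  (2,8) → (φ(2),φ(8)) = (1,3) ∈ E(G2) ✓
  (3,7) → (φ(3),φ(7)) = (2,4) ∈ E(G2) ✓
  (4,5) → (φ(4),φ(5)) = (5,7) ∈ E(G2) ✓
  (4,6) → (φ(4),φ(6)) = (7,9) ∈ E(G2) ✓
  (4,8) → (φ(4),φ(8)) = (3,7) ∈ E(G2) ✓
  (5,9) → (φ(5),φ(9)) = (5,8) ∈ E(G2) ✓
  (6,8) → (φ(6),φ(8)) = (3,9) ∈ E(G2) ✓
  (7,8) → (φ(7),φ(8)) = (2,3) ∈ E(G2) ✓
  (7,9) → (φ(7),φ(9)) = (2,8) ∈ E(G2) ✓
  (8,9) → (φ(8),φ(9)) = (3,8) ∈ E(G2) ✓
All 16 edges of G1 map to edges of G2, and |E(G1)| = |E(G2)| = 16, so φ is a bijection on edges as well as vertices. Hence G1 ≅ G2.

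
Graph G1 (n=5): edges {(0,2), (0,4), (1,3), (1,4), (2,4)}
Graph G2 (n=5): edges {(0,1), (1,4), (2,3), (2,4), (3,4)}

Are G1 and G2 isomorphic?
Yes, isomorphic

The graphs are isomorphic.
One valid mapping φ: V(G1) → V(G2): 0→2, 1→1, 2→3, 3→0, 4→4

Verify φ preserves adjacency — for each edge of G1, its image is an edge of G2:
  (0,2) → (φ(0),φ(2)) = (2,3) ∈ E(G2) ✓
  (0,4) → (φ(0),φ(4)) = (2,4) ∈ E(G2) ✓
  (1,3) → (φ(1),φ(3)) = (0,1) ∈ E(G2) ✓
  (1,4) → (φ(1),φ(4)) = (1,4) ∈ E(G2) ✓
  (2,4) → (φ(2),φ(4)) = (3,4) ∈ E(G2) ✓
All 5 edges of G1 map to edges of G2, and |E(G1)| = |E(G2)| = 5, so φ is a bijection on edges as well as vertices. Hence G1 ≅ G2.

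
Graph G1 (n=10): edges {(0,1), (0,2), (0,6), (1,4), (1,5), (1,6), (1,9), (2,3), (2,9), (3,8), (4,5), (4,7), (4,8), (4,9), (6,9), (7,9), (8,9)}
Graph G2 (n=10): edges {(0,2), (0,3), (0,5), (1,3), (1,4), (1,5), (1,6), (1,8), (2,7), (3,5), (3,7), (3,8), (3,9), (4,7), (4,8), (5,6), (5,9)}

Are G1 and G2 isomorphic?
Yes, isomorphic

The graphs are isomorphic.
One valid mapping φ: V(G1) → V(G2): 0→4, 1→1, 2→7, 3→2, 4→5, 5→6, 6→8, 7→9, 8→0, 9→3

Verify φ preserves adjacency — for each edge of G1, its image is an edge of G2:
  (0,1) → (φ(0),φ(1)) = (1,4) ∈ E(G2) ✓
  (0,2) → (φ(0),φ(2)) = (4,7) ∈ E(G2) ✓
  (0,6) → (φ(0),φ(6)) = (4,8) ∈ E(G2) ✓
  (1,4) → (φ(1),φ(4)) = (1,5) ∈ E(G2) ✓
  (1,5) → (φ(1),φ(5)) = (1,6) ∈ E(G2) ✓
  (1,6) → (φ(1),φ(6)) = (1,8) ∈ E(G2) ✓
  (1,9) → (φ(1),φ(9)) = (1,3) ∈ E(G2) ✓
  (2,3) → (φ(2),φ(3)) = (2,7) ∈ E(G2) ✓
  (2,9) → (φ(2),φ(9)) = (3,7) ∈ E(G2) ✓
  (3,8) → (φ(3),φ(8)) = (0,2) ∈ E(G2) ✓
  (4,5) → (φ(4),φ(5)) = (5,6) ∈ E(G2) ✓
  (4,7) → (φ(4),φ(7)) = (5,9) ∈ E(G2) ✓
  (4,8) → (φ(4),φ(8)) = (0,5) ∈ E(G2) ✓
  (4,9) → (φ(4),φ(9)) = (3,5) ∈ E(G2) ✓
  (6,9) → (φ(6),φ(9)) = (3,8) ∈ E(G2) ✓
  (7,9) → (φ(7),φ(9)) = (3,9) ∈ E(G2) ✓
  (8,9) → (φ(8),φ(9)) = (0,3) ∈ E(G2) ✓
All 17 edges of G1 map to edges of G2, and |E(G1)| = |E(G2)| = 17, so φ is a bijection on edges as well as vertices. Hence G1 ≅ G2.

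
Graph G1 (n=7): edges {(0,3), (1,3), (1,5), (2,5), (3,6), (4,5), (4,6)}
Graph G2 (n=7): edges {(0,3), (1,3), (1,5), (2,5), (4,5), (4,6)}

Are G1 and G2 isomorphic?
No, not isomorphic

The graphs are NOT isomorphic.

Counting edges: G1 has 7 edge(s); G2 has 6 edge(s).
Edge count is an isomorphism invariant (a bijection on vertices induces a bijection on edges), so differing edge counts rule out isomorphism.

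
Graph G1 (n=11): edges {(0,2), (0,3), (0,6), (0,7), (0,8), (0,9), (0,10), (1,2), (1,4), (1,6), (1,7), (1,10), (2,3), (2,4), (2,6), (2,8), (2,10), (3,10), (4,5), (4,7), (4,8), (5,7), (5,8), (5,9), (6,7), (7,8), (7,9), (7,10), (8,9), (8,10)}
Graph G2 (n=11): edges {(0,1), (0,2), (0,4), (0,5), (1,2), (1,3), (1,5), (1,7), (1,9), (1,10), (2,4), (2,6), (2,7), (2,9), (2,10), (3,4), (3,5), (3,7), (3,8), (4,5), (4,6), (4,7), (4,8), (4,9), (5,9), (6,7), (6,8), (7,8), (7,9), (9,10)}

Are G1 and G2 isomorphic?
Yes, isomorphic

The graphs are isomorphic.
One valid mapping φ: V(G1) → V(G2): 0→2, 1→5, 2→1, 3→10, 4→3, 5→8, 6→0, 7→4, 8→7, 9→6, 10→9

Verify φ preserves adjacency — for each edge of G1, its image is an edge of G2:
  (0,2) → (φ(0),φ(2)) = (1,2) ∈ E(G2) ✓
  (0,3) → (φ(0),φ(3)) = (2,10) ∈ E(G2) ✓
  (0,6) → (φ(0),φ(6)) = (0,2) ∈ E(G2) ✓
  (0,7) → (φ(0),φ(7)) = (2,4) ∈ E(G2) ✓
  (0,8) → (φ(0),φ(8)) = (2,7) ∈ E(G2) ✓
  (0,9) → (φ(0),φ(9)) = (2,6) ∈ E(G2) ✓
  (0,10) → (φ(0),φ(10)) = (2,9) ∈ E(G2) ✓
  (1,2) → (φ(1),φ(2)) = (1,5) ∈ E(G2) ✓
  (1,4) → (φ(1),φ(4)) = (3,5) ∈ E(G2) ✓
  (1,6) → (φ(1),φ(6)) = (0,5) ∈ E(G2) ✓
  (1,7) → (φ(1),φ(7)) = (4,5) ∈ E(G2) ✓
  (1,10) → (φ(1),φ(10)) = (5,9) ∈ E(G2) ✓
  (2,3) → (φ(2),φ(3)) = (1,10) ∈ E(G2) ✓
  (2,4) → (φ(2),φ(4)) = (1,3) ∈ E(G2) ✓
  (2,6) → (φ(2),φ(6)) = (0,1) ∈ E(G2) ✓
  (2,8) → (φ(2),φ(8)) = (1,7) ∈ E(G2) ✓
  (2,10) → (φ(2),φ(10)) = (1,9) ∈ E(G2) ✓
  (3,10) → (φ(3),φ(10)) = (9,10) ∈ E(G2) ✓
  (4,5) → (φ(4),φ(5)) = (3,8) ∈ E(G2) ✓
  (4,7) → (φ(4),φ(7)) = (3,4) ∈ E(G2) ✓
  (4,8) → (φ(4),φ(8)) = (3,7) ∈ E(G2) ✓
  (5,7) → (φ(5),φ(7)) = (4,8) ∈ E(G2) ✓
  (5,8) → (φ(5),φ(8)) = (7,8) ∈ E(G2) ✓
  (5,9) → (φ(5),φ(9)) = (6,8) ∈ E(G2) ✓
  (6,7) → (φ(6),φ(7)) = (0,4) ∈ E(G2) ✓
  (7,8) → (φ(7),φ(8)) = (4,7) ∈ E(G2) ✓
  (7,9) → (φ(7),φ(9)) = (4,6) ∈ E(G2) ✓
  (7,10) → (φ(7),φ(10)) = (4,9) ∈ E(G2) ✓
  (8,9) → (φ(8),φ(9)) = (6,7) ∈ E(G2) ✓
  (8,10) → (φ(8),φ(10)) = (7,9) ∈ E(G2) ✓
All 30 edges of G1 map to edges of G2, and |E(G1)| = |E(G2)| = 30, so φ is a bijection on edges as well as vertices. Hence G1 ≅ G2.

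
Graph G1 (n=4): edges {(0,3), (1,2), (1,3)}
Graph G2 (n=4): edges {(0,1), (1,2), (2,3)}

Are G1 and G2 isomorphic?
Yes, isomorphic

The graphs are isomorphic.
One valid mapping φ: V(G1) → V(G2): 0→3, 1→1, 2→0, 3→2

Verify φ preserves adjacency — for each edge of G1, its image is an edge of G2:
  (0,3) → (φ(0),φ(3)) = (2,3) ∈ E(G2) ✓
  (1,2) → (φ(1),φ(2)) = (0,1) ∈ E(G2) ✓
  (1,3) → (φ(1),φ(3)) = (1,2) ∈ E(G2) ✓
All 3 edges of G1 map to edges of G2, and |E(G1)| = |E(G2)| = 3, so φ is a bijection on edges as well as vertices. Hence G1 ≅ G2.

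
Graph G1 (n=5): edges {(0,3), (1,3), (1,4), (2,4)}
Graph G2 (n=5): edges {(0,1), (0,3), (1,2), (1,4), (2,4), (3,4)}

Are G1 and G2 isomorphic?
No, not isomorphic

The graphs are NOT isomorphic.

Counting triangles (3-cliques): G1 has 0, G2 has 1.
Triangle count is an isomorphism invariant, so differing triangle counts rule out isomorphism.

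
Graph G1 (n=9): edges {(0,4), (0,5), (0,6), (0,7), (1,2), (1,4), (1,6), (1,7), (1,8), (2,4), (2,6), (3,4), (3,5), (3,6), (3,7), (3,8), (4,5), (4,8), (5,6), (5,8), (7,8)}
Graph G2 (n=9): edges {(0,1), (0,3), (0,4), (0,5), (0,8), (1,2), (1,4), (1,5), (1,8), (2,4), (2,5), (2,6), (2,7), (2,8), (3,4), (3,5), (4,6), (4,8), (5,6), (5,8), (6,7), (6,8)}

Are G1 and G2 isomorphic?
No, not isomorphic

The graphs are NOT isomorphic.

Counting triangles (3-cliques): G1 has 12, G2 has 20.
Triangle count is an isomorphism invariant, so differing triangle counts rule out isomorphism.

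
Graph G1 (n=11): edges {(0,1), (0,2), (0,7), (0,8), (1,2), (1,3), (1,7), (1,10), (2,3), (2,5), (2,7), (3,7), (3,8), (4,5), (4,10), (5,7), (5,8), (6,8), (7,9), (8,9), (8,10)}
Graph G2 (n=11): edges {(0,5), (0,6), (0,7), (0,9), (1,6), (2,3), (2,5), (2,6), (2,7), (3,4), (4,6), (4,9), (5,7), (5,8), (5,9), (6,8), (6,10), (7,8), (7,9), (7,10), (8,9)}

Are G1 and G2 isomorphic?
Yes, isomorphic

The graphs are isomorphic.
One valid mapping φ: V(G1) → V(G2): 0→0, 1→9, 2→5, 3→8, 4→3, 5→2, 6→1, 7→7, 8→6, 9→10, 10→4

Verify φ preserves adjacency — for each edge of G1, its image is an edge of G2:
  (0,1) → (φ(0),φ(1)) = (0,9) ∈ E(G2) ✓
  (0,2) → (φ(0),φ(2)) = (0,5) ∈ E(G2) ✓
  (0,7) → (φ(0),φ(7)) = (0,7) ∈ E(G2) ✓
  (0,8) → (φ(0),φ(8)) = (0,6) ∈ E(G2) ✓
  (1,2) → (φ(1),φ(2)) = (5,9) ∈ E(G2) ✓
  (1,3) → (φ(1),φ(3)) = (8,9) ∈ E(G2) ✓
  (1,7) → (φ(1),φ(7)) = (7,9) ∈ E(G2) ✓
  (1,10) → (φ(1),φ(10)) = (4,9) ∈ E(G2) ✓
  (2,3) → (φ(2),φ(3)) = (5,8) ∈ E(G2) ✓
  (2,5) → (φ(2),φ(5)) = (2,5) ∈ E(G2) ✓
  (2,7) → (φ(2),φ(7)) = (5,7) ∈ E(G2) ✓
  (3,7) → (φ(3),φ(7)) = (7,8) ∈ E(G2) ✓
  (3,8) → (φ(3),φ(8)) = (6,8) ∈ E(G2) ✓
  (4,5) → (φ(4),φ(5)) = (2,3) ∈ E(G2) ✓
  (4,10) → (φ(4),φ(10)) = (3,4) ∈ E(G2) ✓
  (5,7) → (φ(5),φ(7)) = (2,7) ∈ E(G2) ✓
  (5,8) → (φ(5),φ(8)) = (2,6) ∈ E(G2) ✓
  (6,8) → (φ(6),φ(8)) = (1,6) ∈ E(G2) ✓
  (7,9) → (φ(7),φ(9)) = (7,10) ∈ E(G2) ✓
  (8,9) → (φ(8),φ(9)) = (6,10) ∈ E(G2) ✓
  (8,10) → (φ(8),φ(10)) = (4,6) ∈ E(G2) ✓
All 21 edges of G1 map to edges of G2, and |E(G1)| = |E(G2)| = 21, so φ is a bijection on edges as well as vertices. Hence G1 ≅ G2.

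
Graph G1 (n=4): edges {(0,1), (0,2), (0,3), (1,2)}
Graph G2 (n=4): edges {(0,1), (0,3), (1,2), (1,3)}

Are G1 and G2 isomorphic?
Yes, isomorphic

The graphs are isomorphic.
One valid mapping φ: V(G1) → V(G2): 0→1, 1→0, 2→3, 3→2

Verify φ preserves adjacency — for each edge of G1, its image is an edge of G2:
  (0,1) → (φ(0),φ(1)) = (0,1) ∈ E(G2) ✓
  (0,2) → (φ(0),φ(2)) = (1,3) ∈ E(G2) ✓
  (0,3) → (φ(0),φ(3)) = (1,2) ∈ E(G2) ✓
  (1,2) → (φ(1),φ(2)) = (0,3) ∈ E(G2) ✓
All 4 edges of G1 map to edges of G2, and |E(G1)| = |E(G2)| = 4, so φ is a bijection on edges as well as vertices. Hence G1 ≅ G2.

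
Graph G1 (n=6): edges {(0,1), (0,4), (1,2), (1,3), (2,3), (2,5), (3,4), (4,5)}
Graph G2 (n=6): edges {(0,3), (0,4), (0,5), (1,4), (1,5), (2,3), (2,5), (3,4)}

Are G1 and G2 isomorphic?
Yes, isomorphic

The graphs are isomorphic.
One valid mapping φ: V(G1) → V(G2): 0→2, 1→3, 2→4, 3→0, 4→5, 5→1

Verify φ preserves adjacency — for each edge of G1, its image is an edge of G2:
  (0,1) → (φ(0),φ(1)) = (2,3) ∈ E(G2) ✓
  (0,4) → (φ(0),φ(4)) = (2,5) ∈ E(G2) ✓
  (1,2) → (φ(1),φ(2)) = (3,4) ∈ E(G2) ✓
  (1,3) → (φ(1),φ(3)) = (0,3) ∈ E(G2) ✓
  (2,3) → (φ(2),φ(3)) = (0,4) ∈ E(G2) ✓
  (2,5) → (φ(2),φ(5)) = (1,4) ∈ E(G2) ✓
  (3,4) → (φ(3),φ(4)) = (0,5) ∈ E(G2) ✓
  (4,5) → (φ(4),φ(5)) = (1,5) ∈ E(G2) ✓
All 8 edges of G1 map to edges of G2, and |E(G1)| = |E(G2)| = 8, so φ is a bijection on edges as well as vertices. Hence G1 ≅ G2.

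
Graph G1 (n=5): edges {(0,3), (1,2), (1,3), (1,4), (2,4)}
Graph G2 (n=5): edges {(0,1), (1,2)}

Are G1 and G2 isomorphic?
No, not isomorphic

The graphs are NOT isomorphic.

Degrees in G1: deg(0)=1, deg(1)=3, deg(2)=2, deg(3)=2, deg(4)=2.
Sorted degree sequence of G1: [3, 2, 2, 2, 1].
Degrees in G2: deg(0)=1, deg(1)=2, deg(2)=1, deg(3)=0, deg(4)=0.
Sorted degree sequence of G2: [2, 1, 1, 0, 0].
The (sorted) degree sequence is an isomorphism invariant, so since G1 and G2 have different degree sequences they cannot be isomorphic.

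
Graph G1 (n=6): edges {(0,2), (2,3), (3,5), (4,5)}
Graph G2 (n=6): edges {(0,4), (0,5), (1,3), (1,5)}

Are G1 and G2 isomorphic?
Yes, isomorphic

The graphs are isomorphic.
One valid mapping φ: V(G1) → V(G2): 0→4, 1→2, 2→0, 3→5, 4→3, 5→1

Verify φ preserves adjacency — for each edge of G1, its image is an edge of G2:
  (0,2) → (φ(0),φ(2)) = (0,4) ∈ E(G2) ✓
  (2,3) → (φ(2),φ(3)) = (0,5) ∈ E(G2) ✓
  (3,5) → (φ(3),φ(5)) = (1,5) ∈ E(G2) ✓
  (4,5) → (φ(4),φ(5)) = (1,3) ∈ E(G2) ✓
All 4 edges of G1 map to edges of G2, and |E(G1)| = |E(G2)| = 4, so φ is a bijection on edges as well as vertices. Hence G1 ≅ G2.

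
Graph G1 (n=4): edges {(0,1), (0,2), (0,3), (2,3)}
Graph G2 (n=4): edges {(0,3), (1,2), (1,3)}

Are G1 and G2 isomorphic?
No, not isomorphic

The graphs are NOT isomorphic.

Counting triangles (3-cliques): G1 has 1, G2 has 0.
Triangle count is an isomorphism invariant, so differing triangle counts rule out isomorphism.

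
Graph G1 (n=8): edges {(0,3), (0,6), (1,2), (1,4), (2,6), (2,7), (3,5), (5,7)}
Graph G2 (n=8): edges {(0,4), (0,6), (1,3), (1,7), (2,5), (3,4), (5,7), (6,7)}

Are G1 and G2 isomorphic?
Yes, isomorphic

The graphs are isomorphic.
One valid mapping φ: V(G1) → V(G2): 0→3, 1→5, 2→7, 3→4, 4→2, 5→0, 6→1, 7→6

Verify φ preserves adjacency — for each edge of G1, its image is an edge of G2:
  (0,3) → (φ(0),φ(3)) = (3,4) ∈ E(G2) ✓
  (0,6) → (φ(0),φ(6)) = (1,3) ∈ E(G2) ✓
  (1,2) → (φ(1),φ(2)) = (5,7) ∈ E(G2) ✓
  (1,4) → (φ(1),φ(4)) = (2,5) ∈ E(G2) ✓
  (2,6) → (φ(2),φ(6)) = (1,7) ∈ E(G2) ✓
  (2,7) → (φ(2),φ(7)) = (6,7) ∈ E(G2) ✓
  (3,5) → (φ(3),φ(5)) = (0,4) ∈ E(G2) ✓
  (5,7) → (φ(5),φ(7)) = (0,6) ∈ E(G2) ✓
All 8 edges of G1 map to edges of G2, and |E(G1)| = |E(G2)| = 8, so φ is a bijection on edges as well as vertices. Hence G1 ≅ G2.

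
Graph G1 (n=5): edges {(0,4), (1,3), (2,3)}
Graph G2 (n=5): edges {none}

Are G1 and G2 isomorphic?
No, not isomorphic

The graphs are NOT isomorphic.

Degrees in G1: deg(0)=1, deg(1)=1, deg(2)=1, deg(3)=2, deg(4)=1.
Sorted degree sequence of G1: [2, 1, 1, 1, 1].
Degrees in G2: deg(0)=0, deg(1)=0, deg(2)=0, deg(3)=0, deg(4)=0.
Sorted degree sequence of G2: [0, 0, 0, 0, 0].
The (sorted) degree sequence is an isomorphism invariant, so since G1 and G2 have different degree sequences they cannot be isomorphic.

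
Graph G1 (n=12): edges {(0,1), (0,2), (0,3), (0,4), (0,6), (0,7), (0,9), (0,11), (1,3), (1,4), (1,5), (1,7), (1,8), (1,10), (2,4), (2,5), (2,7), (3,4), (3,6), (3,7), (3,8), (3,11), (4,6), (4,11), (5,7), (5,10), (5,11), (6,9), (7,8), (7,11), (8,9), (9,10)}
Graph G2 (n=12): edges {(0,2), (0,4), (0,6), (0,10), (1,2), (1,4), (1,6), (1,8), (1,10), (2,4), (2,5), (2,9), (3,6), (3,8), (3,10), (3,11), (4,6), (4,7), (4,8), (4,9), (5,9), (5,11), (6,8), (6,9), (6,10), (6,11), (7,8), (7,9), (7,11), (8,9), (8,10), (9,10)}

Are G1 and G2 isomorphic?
Yes, isomorphic

The graphs are isomorphic.
One valid mapping φ: V(G1) → V(G2): 0→6, 1→9, 2→0, 3→8, 4→10, 5→2, 6→3, 7→4, 8→7, 9→11, 10→5, 11→1

Verify φ preserves adjacency — for each edge of G1, its image is an edge of G2:
  (0,1) → (φ(0),φ(1)) = (6,9) ∈ E(G2) ✓
  (0,2) → (φ(0),φ(2)) = (0,6) ∈ E(G2) ✓
  (0,3) → (φ(0),φ(3)) = (6,8) ∈ E(G2) ✓
  (0,4) → (φ(0),φ(4)) = (6,10) ∈ E(G2) ✓
  (0,6) → (φ(0),φ(6)) = (3,6) ∈ E(G2) ✓
  (0,7) → (φ(0),φ(7)) = (4,6) ∈ E(G2) ✓
  (0,9) → (φ(0),φ(9)) = (6,11) ∈ E(G2) ✓
  (0,11) → (φ(0),φ(11)) = (1,6) ∈ E(G2) ✓
  (1,3) → (φ(1),φ(3)) = (8,9) ∈ E(G2) ✓
  (1,4) → (φ(1),φ(4)) = (9,10) ∈ E(G2) ✓
  (1,5) → (φ(1),φ(5)) = (2,9) ∈ E(G2) ✓
  (1,7) → (φ(1),φ(7)) = (4,9) ∈ E(G2) ✓
  (1,8) → (φ(1),φ(8)) = (7,9) ∈ E(G2) ✓
  (1,10) → (φ(1),φ(10)) = (5,9) ∈ E(G2) ✓
  (2,4) → (φ(2),φ(4)) = (0,10) ∈ E(G2) ✓
  (2,5) → (φ(2),φ(5)) = (0,2) ∈ E(G2) ✓
  (2,7) → (φ(2),φ(7)) = (0,4) ∈ E(G2) ✓
  (3,4) → (φ(3),φ(4)) = (8,10) ∈ E(G2) ✓
  (3,6) → (φ(3),φ(6)) = (3,8) ∈ E(G2) ✓
  (3,7) → (φ(3),φ(7)) = (4,8) ∈ E(G2) ✓
  (3,8) → (φ(3),φ(8)) = (7,8) ∈ E(G2) ✓
  (3,11) → (φ(3),φ(11)) = (1,8) ∈ E(G2) ✓
  (4,6) → (φ(4),φ(6)) = (3,10) ∈ E(G2) ✓
  (4,11) → (φ(4),φ(11)) = (1,10) ∈ E(G2) ✓
  (5,7) → (φ(5),φ(7)) = (2,4) ∈ E(G2) ✓
  (5,10) → (φ(5),φ(10)) = (2,5) ∈ E(G2) ✓
  (5,11) → (φ(5),φ(11)) = (1,2) ∈ E(G2) ✓
  (6,9) → (φ(6),φ(9)) = (3,11) ∈ E(G2) ✓
  (7,8) → (φ(7),φ(8)) = (4,7) ∈ E(G2) ✓
  (7,11) → (φ(7),φ(11)) = (1,4) ∈ E(G2) ✓
  (8,9) → (φ(8),φ(9)) = (7,11) ∈ E(G2) ✓
  (9,10) → (φ(9),φ(10)) = (5,11) ∈ E(G2) ✓
All 32 edges of G1 map to edges of G2, and |E(G1)| = |E(G2)| = 32, so φ is a bijection on edges as well as vertices. Hence G1 ≅ G2.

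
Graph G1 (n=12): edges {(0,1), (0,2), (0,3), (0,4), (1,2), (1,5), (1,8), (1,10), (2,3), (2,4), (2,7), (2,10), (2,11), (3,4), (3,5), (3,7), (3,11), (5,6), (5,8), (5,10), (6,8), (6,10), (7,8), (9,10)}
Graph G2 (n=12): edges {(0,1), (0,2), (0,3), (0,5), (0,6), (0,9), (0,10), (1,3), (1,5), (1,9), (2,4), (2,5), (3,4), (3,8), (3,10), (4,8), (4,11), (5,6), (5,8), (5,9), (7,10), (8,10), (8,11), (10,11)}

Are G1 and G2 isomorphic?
Yes, isomorphic

The graphs are isomorphic.
One valid mapping φ: V(G1) → V(G2): 0→1, 1→3, 2→0, 3→5, 4→9, 5→8, 6→11, 7→2, 8→4, 9→7, 10→10, 11→6

Verify φ preserves adjacency — for each edge of G1, its image is an edge of G2:
  (0,1) → (φ(0),φ(1)) = (1,3) ∈ E(G2) ✓
  (0,2) → (φ(0),φ(2)) = (0,1) ∈ E(G2) ✓
  (0,3) → (φ(0),φ(3)) = (1,5) ∈ E(G2) ✓
  (0,4) → (φ(0),φ(4)) = (1,9) ∈ E(G2) ✓
  (1,2) → (φ(1),φ(2)) = (0,3) ∈ E(G2) ✓
  (1,5) → (φ(1),φ(5)) = (3,8) ∈ E(G2) ✓
  (1,8) → (φ(1),φ(8)) = (3,4) ∈ E(G2) ✓
  (1,10) → (φ(1),φ(10)) = (3,10) ∈ E(G2) ✓
  (2,3) → (φ(2),φ(3)) = (0,5) ∈ E(G2) ✓
  (2,4) → (φ(2),φ(4)) = (0,9) ∈ E(G2) ✓
  (2,7) → (φ(2),φ(7)) = (0,2) ∈ E(G2) ✓
  (2,10) → (φ(2),φ(10)) = (0,10) ∈ E(G2) ✓
  (2,11) → (φ(2),φ(11)) = (0,6) ∈ E(G2) ✓
  (3,4) → (φ(3),φ(4)) = (5,9) ∈ E(G2) ✓
  (3,5) → (φ(3),φ(5)) = (5,8) ∈ E(G2) ✓
  (3,7) → (φ(3),φ(7)) = (2,5) ∈ E(G2) ✓
  (3,11) → (φ(3),φ(11)) = (5,6) ∈ E(G2) ✓
  (5,6) → (φ(5),φ(6)) = (8,11) ∈ E(G2) ✓
  (5,8) → (φ(5),φ(8)) = (4,8) ∈ E(G2) ✓
  (5,10) → (φ(5),φ(10)) = (8,10) ∈ E(G2) ✓
  (6,8) → (φ(6),φ(8)) = (4,11) ∈ E(G2) ✓
  (6,10) → (φ(6),φ(10)) = (10,11) ∈ E(G2) ✓
  (7,8) → (φ(7),φ(8)) = (2,4) ∈ E(G2) ✓
  (9,10) → (φ(9),φ(10)) = (7,10) ∈ E(G2) ✓
All 24 edges of G1 map to edges of G2, and |E(G1)| = |E(G2)| = 24, so φ is a bijection on edges as well as vertices. Hence G1 ≅ G2.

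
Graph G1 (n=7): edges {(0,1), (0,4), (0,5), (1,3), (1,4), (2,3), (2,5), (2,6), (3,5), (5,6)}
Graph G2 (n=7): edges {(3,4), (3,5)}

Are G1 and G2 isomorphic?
No, not isomorphic

The graphs are NOT isomorphic.

Connected components of G1: 1 component(s) with vertex sets [[0, 1, 2, 3, 4, 5, 6]], sizes [7].
Connected components of G2: 5 component(s) with vertex sets [[0], [1], [2], [6], [3, 4, 5]], sizes [1, 1, 1, 1, 3].
The number of connected components (and the multiset of component sizes) is an isomorphism invariant — an isomorphism maps each component of G1 bijectively onto a component of G2. Since G1 has 1 component(s) and G2 has 5, they cannot be isomorphic.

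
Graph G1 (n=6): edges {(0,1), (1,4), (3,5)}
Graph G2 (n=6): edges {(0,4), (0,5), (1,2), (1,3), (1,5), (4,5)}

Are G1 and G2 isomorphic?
No, not isomorphic

The graphs are NOT isomorphic.

Degrees in G1: deg(0)=1, deg(1)=2, deg(2)=0, deg(3)=1, deg(4)=1, deg(5)=1.
Sorted degree sequence of G1: [2, 1, 1, 1, 1, 0].
Degrees in G2: deg(0)=2, deg(1)=3, deg(2)=1, deg(3)=1, deg(4)=2, deg(5)=3.
Sorted degree sequence of G2: [3, 3, 2, 2, 1, 1].
The (sorted) degree sequence is an isomorphism invariant, so since G1 and G2 have different degree sequences they cannot be isomorphic.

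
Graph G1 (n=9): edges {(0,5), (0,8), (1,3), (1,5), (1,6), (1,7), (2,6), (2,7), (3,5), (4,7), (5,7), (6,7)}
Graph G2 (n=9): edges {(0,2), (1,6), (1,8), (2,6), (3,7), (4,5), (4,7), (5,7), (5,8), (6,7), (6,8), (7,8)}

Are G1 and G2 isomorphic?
Yes, isomorphic

The graphs are isomorphic.
One valid mapping φ: V(G1) → V(G2): 0→2, 1→8, 2→4, 3→1, 4→3, 5→6, 6→5, 7→7, 8→0

Verify φ preserves adjacency — for each edge of G1, its image is an edge of G2:
  (0,5) → (φ(0),φ(5)) = (2,6) ∈ E(G2) ✓
  (0,8) → (φ(0),φ(8)) = (0,2) ∈ E(G2) ✓
  (1,3) → (φ(1),φ(3)) = (1,8) ∈ E(G2) ✓
  (1,5) → (φ(1),φ(5)) = (6,8) ∈ E(G2) ✓
  (1,6) → (φ(1),φ(6)) = (5,8) ∈ E(G2) ✓
  (1,7) → (φ(1),φ(7)) = (7,8) ∈ E(G2) ✓
  (2,6) → (φ(2),φ(6)) = (4,5) ∈ E(G2) ✓
  (2,7) → (φ(2),φ(7)) = (4,7) ∈ E(G2) ✓
  (3,5) → (φ(3),φ(5)) = (1,6) ∈ E(G2) ✓
  (4,7) → (φ(4),φ(7)) = (3,7) ∈ E(G2) ✓
  (5,7) → (φ(5),φ(7)) = (6,7) ∈ E(G2) ✓
  (6,7) → (φ(6),φ(7)) = (5,7) ∈ E(G2) ✓
All 12 edges of G1 map to edges of G2, and |E(G1)| = |E(G2)| = 12, so φ is a bijection on edges as well as vertices. Hence G1 ≅ G2.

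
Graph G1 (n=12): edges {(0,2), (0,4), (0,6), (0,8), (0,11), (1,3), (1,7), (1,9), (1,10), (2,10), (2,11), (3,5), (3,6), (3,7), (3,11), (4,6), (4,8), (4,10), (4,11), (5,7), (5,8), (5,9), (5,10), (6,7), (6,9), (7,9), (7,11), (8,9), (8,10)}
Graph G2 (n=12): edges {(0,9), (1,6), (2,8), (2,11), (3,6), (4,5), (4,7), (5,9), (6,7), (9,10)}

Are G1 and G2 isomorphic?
No, not isomorphic

The graphs are NOT isomorphic.

Connected components of G1: 1 component(s) with vertex sets [[0, 1, 2, 3, 4, 5, 6, 7, 8, 9, 10, 11]], sizes [12].
Connected components of G2: 2 component(s) with vertex sets [[2, 8, 11], [0, 1, 3, 4, 5, 6, 7, 9, 10]], sizes [3, 9].
The number of connected components (and the multiset of component sizes) is an isomorphism invariant — an isomorphism maps each component of G1 bijectively onto a component of G2. Since G1 has 1 component(s) and G2 has 2, they cannot be isomorphic.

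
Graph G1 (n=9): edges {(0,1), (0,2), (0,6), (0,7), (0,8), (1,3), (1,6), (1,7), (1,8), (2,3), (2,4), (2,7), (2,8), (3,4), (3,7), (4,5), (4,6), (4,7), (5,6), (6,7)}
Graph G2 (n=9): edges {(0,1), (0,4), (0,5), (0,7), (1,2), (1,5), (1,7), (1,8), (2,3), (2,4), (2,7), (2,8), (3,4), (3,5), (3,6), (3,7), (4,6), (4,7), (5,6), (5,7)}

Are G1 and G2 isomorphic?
Yes, isomorphic

The graphs are isomorphic.
One valid mapping φ: V(G1) → V(G2): 0→3, 1→4, 2→5, 3→0, 4→1, 5→8, 6→2, 7→7, 8→6

Verify φ preserves adjacency — for each edge of G1, its image is an edge of G2:
  (0,1) → (φ(0),φ(1)) = (3,4) ∈ E(G2) ✓
  (0,2) → (φ(0),φ(2)) = (3,5) ∈ E(G2) ✓
  (0,6) → (φ(0),φ(6)) = (2,3) ∈ E(G2) ✓
  (0,7) → (φ(0),φ(7)) = (3,7) ∈ E(G2) ✓
  (0,8) → (φ(0),φ(8)) = (3,6) ∈ E(G2) ✓
  (1,3) → (φ(1),φ(3)) = (0,4) ∈ E(G2) ✓
  (1,6) → (φ(1),φ(6)) = (2,4) ∈ E(G2) ✓
  (1,7) → (φ(1),φ(7)) = (4,7) ∈ E(G2) ✓
  (1,8) → (φ(1),φ(8)) = (4,6) ∈ E(G2) ✓
  (2,3) → (φ(2),φ(3)) = (0,5) ∈ E(G2) ✓
  (2,4) → (φ(2),φ(4)) = (1,5) ∈ E(G2) ✓
  (2,7) → (φ(2),φ(7)) = (5,7) ∈ E(G2) ✓
  (2,8) → (φ(2),φ(8)) = (5,6) ∈ E(G2) ✓
  (3,4) → (φ(3),φ(4)) = (0,1) ∈ E(G2) ✓
  (3,7) → (φ(3),φ(7)) = (0,7) ∈ E(G2) ✓
  (4,5) → (φ(4),φ(5)) = (1,8) ∈ E(G2) ✓
  (4,6) → (φ(4),φ(6)) = (1,2) ∈ E(G2) ✓
  (4,7) → (φ(4),φ(7)) = (1,7) ∈ E(G2) ✓
  (5,6) → (φ(5),φ(6)) = (2,8) ∈ E(G2) ✓
  (6,7) → (φ(6),φ(7)) = (2,7) ∈ E(G2) ✓
All 20 edges of G1 map to edges of G2, and |E(G1)| = |E(G2)| = 20, so φ is a bijection on edges as well as vertices. Hence G1 ≅ G2.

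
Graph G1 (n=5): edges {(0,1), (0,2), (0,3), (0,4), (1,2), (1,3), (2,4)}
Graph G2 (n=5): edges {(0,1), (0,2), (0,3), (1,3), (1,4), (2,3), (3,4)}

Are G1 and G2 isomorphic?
Yes, isomorphic

The graphs are isomorphic.
One valid mapping φ: V(G1) → V(G2): 0→3, 1→1, 2→0, 3→4, 4→2

Verify φ preserves adjacency — for each edge of G1, its image is an edge of G2:
  (0,1) → (φ(0),φ(1)) = (1,3) ∈ E(G2) ✓
  (0,2) → (φ(0),φ(2)) = (0,3) ∈ E(G2) ✓
  (0,3) → (φ(0),φ(3)) = (3,4) ∈ E(G2) ✓
  (0,4) → (φ(0),φ(4)) = (2,3) ∈ E(G2) ✓
  (1,2) → (φ(1),φ(2)) = (0,1) ∈ E(G2) ✓
  (1,3) → (φ(1),φ(3)) = (1,4) ∈ E(G2) ✓
  (2,4) → (φ(2),φ(4)) = (0,2) ∈ E(G2) ✓
All 7 edges of G1 map to edges of G2, and |E(G1)| = |E(G2)| = 7, so φ is a bijection on edges as well as vertices. Hence G1 ≅ G2.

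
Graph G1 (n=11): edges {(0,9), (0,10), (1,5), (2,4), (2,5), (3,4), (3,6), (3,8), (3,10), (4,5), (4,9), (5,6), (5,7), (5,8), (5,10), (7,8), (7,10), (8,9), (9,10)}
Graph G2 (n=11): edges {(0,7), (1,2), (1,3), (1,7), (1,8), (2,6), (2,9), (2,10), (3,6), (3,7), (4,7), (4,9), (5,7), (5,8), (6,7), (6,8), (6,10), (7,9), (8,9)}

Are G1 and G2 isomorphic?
Yes, isomorphic

The graphs are isomorphic.
One valid mapping φ: V(G1) → V(G2): 0→10, 1→0, 2→4, 3→8, 4→9, 5→7, 6→5, 7→3, 8→1, 9→2, 10→6

Verify φ preserves adjacency — for each edge of G1, its image is an edge of G2:
  (0,9) → (φ(0),φ(9)) = (2,10) ∈ E(G2) ✓
  (0,10) → (φ(0),φ(10)) = (6,10) ∈ E(G2) ✓
  (1,5) → (φ(1),φ(5)) = (0,7) ∈ E(G2) ✓
  (2,4) → (φ(2),φ(4)) = (4,9) ∈ E(G2) ✓
  (2,5) → (φ(2),φ(5)) = (4,7) ∈ E(G2) ✓
  (3,4) → (φ(3),φ(4)) = (8,9) ∈ E(G2) ✓
  (3,6) → (φ(3),φ(6)) = (5,8) ∈ E(G2) ✓
  (3,8) → (φ(3),φ(8)) = (1,8) ∈ E(G2) ✓
  (3,10) → (φ(3),φ(10)) = (6,8) ∈ E(G2) ✓
  (4,5) → (φ(4),φ(5)) = (7,9) ∈ E(G2) ✓
  (4,9) → (φ(4),φ(9)) = (2,9) ∈ E(G2) ✓
  (5,6) → (φ(5),φ(6)) = (5,7) ∈ E(G2) ✓
  (5,7) → (φ(5),φ(7)) = (3,7) ∈ E(G2) ✓
  (5,8) → (φ(5),φ(8)) = (1,7) ∈ E(G2) ✓
  (5,10) → (φ(5),φ(10)) = (6,7) ∈ E(G2) ✓
  (7,8) → (φ(7),φ(8)) = (1,3) ∈ E(G2) ✓
  (7,10) → (φ(7),φ(10)) = (3,6) ∈ E(G2) ✓
  (8,9) → (φ(8),φ(9)) = (1,2) ∈ E(G2) ✓
  (9,10) → (φ(9),φ(10)) = (2,6) ∈ E(G2) ✓
All 19 edges of G1 map to edges of G2, and |E(G1)| = |E(G2)| = 19, so φ is a bijection on edges as well as vertices. Hence G1 ≅ G2.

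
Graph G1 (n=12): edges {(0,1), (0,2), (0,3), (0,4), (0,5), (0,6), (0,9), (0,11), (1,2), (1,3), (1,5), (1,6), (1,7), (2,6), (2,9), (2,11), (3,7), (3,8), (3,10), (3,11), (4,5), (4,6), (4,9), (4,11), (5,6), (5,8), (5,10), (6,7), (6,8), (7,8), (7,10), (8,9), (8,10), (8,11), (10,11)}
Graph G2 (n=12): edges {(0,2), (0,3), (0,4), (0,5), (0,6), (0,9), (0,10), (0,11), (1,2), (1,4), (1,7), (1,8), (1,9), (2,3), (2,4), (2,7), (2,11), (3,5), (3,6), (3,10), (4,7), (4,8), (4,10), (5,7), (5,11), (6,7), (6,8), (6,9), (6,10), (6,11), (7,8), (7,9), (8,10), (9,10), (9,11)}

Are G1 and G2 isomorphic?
Yes, isomorphic

The graphs are isomorphic.
One valid mapping φ: V(G1) → V(G2): 0→0, 1→10, 2→3, 3→4, 4→11, 5→9, 6→6, 7→8, 8→7, 9→5, 10→1, 11→2

Verify φ preserves adjacency — for each edge of G1, its image is an edge of G2:
  (0,1) → (φ(0),φ(1)) = (0,10) ∈ E(G2) ✓
  (0,2) → (φ(0),φ(2)) = (0,3) ∈ E(G2) ✓
  (0,3) → (φ(0),φ(3)) = (0,4) ∈ E(G2) ✓
  (0,4) → (φ(0),φ(4)) = (0,11) ∈ E(G2) ✓
  (0,5) → (φ(0),φ(5)) = (0,9) ∈ E(G2) ✓
  (0,6) → (φ(0),φ(6)) = (0,6) ∈ E(G2) ✓
  (0,9) → (φ(0),φ(9)) = (0,5) ∈ E(G2) ✓
  (0,11) → (φ(0),φ(11)) = (0,2) ∈ E(G2) ✓
  (1,2) → (φ(1),φ(2)) = (3,10) ∈ E(G2) ✓
  (1,3) → (φ(1),φ(3)) = (4,10) ∈ E(G2) ✓
  (1,5) → (φ(1),φ(5)) = (9,10) ∈ E(G2) ✓
  (1,6) → (φ(1),φ(6)) = (6,10) ∈ E(G2) ✓
  (1,7) → (φ(1),φ(7)) = (8,10) ∈ E(G2) ✓
  (2,6) → (φ(2),φ(6)) = (3,6) ∈ E(G2) ✓
  (2,9) → (φ(2),φ(9)) = (3,5) ∈ E(G2) ✓
  (2,11) → (φ(2),φ(11)) = (2,3) ∈ E(G2) ✓
  (3,7) → (φ(3),φ(7)) = (4,8) ∈ E(G2) ✓
  (3,8) → (φ(3),φ(8)) = (4,7) ∈ E(G2) ✓
  (3,10) → (φ(3),φ(10)) = (1,4) ∈ E(G2) ✓
  (3,11) → (φ(3),φ(11)) = (2,4) ∈ E(G2) ✓
  (4,5) → (φ(4),φ(5)) = (9,11) ∈ E(G2) ✓
  (4,6) → (φ(4),φ(6)) = (6,11) ∈ E(G2) ✓
  (4,9) → (φ(4),φ(9)) = (5,11) ∈ E(G2) ✓
  (4,11) → (φ(4),φ(11)) = (2,11) ∈ E(G2) ✓
  (5,6) → (φ(5),φ(6)) = (6,9) ∈ E(G2) ✓
  (5,8) → (φ(5),φ(8)) = (7,9) ∈ E(G2) ✓
  (5,10) → (φ(5),φ(10)) = (1,9) ∈ E(G2) ✓
  (6,7) → (φ(6),φ(7)) = (6,8) ∈ E(G2) ✓
  (6,8) → (φ(6),φ(8)) = (6,7) ∈ E(G2) ✓
  (7,8) → (φ(7),φ(8)) = (7,8) ∈ E(G2) ✓
  (7,10) → (φ(7),φ(10)) = (1,8) ∈ E(G2) ✓
  (8,9) → (φ(8),φ(9)) = (5,7) ∈ E(G2) ✓
  (8,10) → (φ(8),φ(10)) = (1,7) ∈ E(G2) ✓
  (8,11) → (φ(8),φ(11)) = (2,7) ∈ E(G2) ✓
  (10,11) → (φ(10),φ(11)) = (1,2) ∈ E(G2) ✓
All 35 edges of G1 map to edges of G2, and |E(G1)| = |E(G2)| = 35, so φ is a bijection on edges as well as vertices. Hence G1 ≅ G2.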